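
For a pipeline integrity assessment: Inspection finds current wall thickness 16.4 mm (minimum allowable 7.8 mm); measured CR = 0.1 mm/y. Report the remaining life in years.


Apply the remaining-life relation: RL = (t_current − t_min) / CR
RL = (16.4 − 7.8) / 0.1 = 8.6 / 0.1 = 86.0 years

86.0 years


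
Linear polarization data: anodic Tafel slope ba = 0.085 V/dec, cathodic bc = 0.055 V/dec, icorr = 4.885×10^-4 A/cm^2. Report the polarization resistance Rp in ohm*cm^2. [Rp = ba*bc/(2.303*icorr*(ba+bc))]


Apply the Stern-Geary equation: Rp = ba*bc / (2.303*icorr*(ba+bc))
ba*bc = 0.085*0.055 = 0.004675
ba+bc = 0.14; 2.303*icorr*(ba+bc) = 2.303*4.885×10^-4*0.14 = 1.5750217×10^-4
Rp = 0.004675 / 1.5750217×10^-4 = 29.68 ohm*cm^2

29.68 ohm*cm^2


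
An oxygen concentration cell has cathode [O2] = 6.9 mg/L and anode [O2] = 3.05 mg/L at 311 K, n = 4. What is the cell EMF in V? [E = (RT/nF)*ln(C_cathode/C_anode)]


Apply the Nernst concentration-cell relation: E = (RT/nF)*ln(C_cathode/C_anode)
RT/nF = 8.314*311/(4*96485) = 0.00669963 V
ln(6.9/3.05) = 0.81638
E = 0.00669963 * 0.81638 = 0.00547 V

0.00547 V


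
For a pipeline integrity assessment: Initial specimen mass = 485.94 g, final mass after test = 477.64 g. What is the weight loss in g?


Weight loss = initial − final
WL = 485.94 − 477.64 = 8.3 g

8.3 g


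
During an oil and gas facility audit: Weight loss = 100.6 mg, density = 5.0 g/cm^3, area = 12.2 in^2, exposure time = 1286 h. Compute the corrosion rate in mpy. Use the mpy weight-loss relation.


Apply the mpy weight-loss relation: CR = 534 * W / (D * A * T)
Numerator: 534 * 100.6 = 53720.4
Denominator: 5.0 * 12.2 * 1286 = 78446.0
CR = 53720.4 / 78446.0 = 0.6848 mpy

0.6848 mpy


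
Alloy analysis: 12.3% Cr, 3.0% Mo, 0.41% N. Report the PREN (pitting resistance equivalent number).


Apply the PREN formula: PREN = Cr + 3.3*Mo + 16*N
PREN = 12.3 + 3.3*3.0 + 16*0.41
PREN = 12.3 + 9.9 + 6.56 = 28.76

28.76


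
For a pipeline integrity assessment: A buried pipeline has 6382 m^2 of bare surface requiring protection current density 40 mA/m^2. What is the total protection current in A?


I = area * current density, then convert mA → A (÷1000)
I = 6382 * 40 / 1000 = 255.28 A

255.28 A


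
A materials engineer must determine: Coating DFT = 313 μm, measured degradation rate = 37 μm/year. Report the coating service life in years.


Service life = thickness / degradation rate
Life = 313 / 37 = 8.5 years

8.5 years


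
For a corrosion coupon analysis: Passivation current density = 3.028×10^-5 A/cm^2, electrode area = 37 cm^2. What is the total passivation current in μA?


I = i_pass * A, then convert A → μA (×10^6)
I = 3.028×10^-5 * 37 * 10^6 = 1120.36 μA

1120.36 μA


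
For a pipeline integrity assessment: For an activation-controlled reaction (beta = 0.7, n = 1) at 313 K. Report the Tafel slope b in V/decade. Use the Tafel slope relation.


Apply the Tafel slope relation: b = 2.303*R*T/(beta*n*F)
Numerator: 2.303 * 8.314 * 313 = 5993.06
Denominator: 0.7 * 1 * 96485 = 67539.5
b = 5993.06 / 67539.5 = 0.0887 V/decade

0.0887 V/decade


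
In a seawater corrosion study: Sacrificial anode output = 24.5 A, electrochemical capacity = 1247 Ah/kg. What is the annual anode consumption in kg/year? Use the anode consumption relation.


Annual consumption = current * hours per year / capacity
Rate = 24.5 * 8760 / 1247 = 172.1 kg/year

172.1 kg/year


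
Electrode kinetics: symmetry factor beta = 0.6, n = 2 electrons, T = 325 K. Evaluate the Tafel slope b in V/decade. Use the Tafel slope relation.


Apply the Tafel slope relation: b = 2.303*R*T/(beta*n*F)
Numerator: 2.303 * 8.314 * 325 = 6222.82
Denominator: 0.6 * 2 * 96485 = 115782.0
b = 6222.82 / 115782.0 = 0.054 V/decade

0.054 V/decade


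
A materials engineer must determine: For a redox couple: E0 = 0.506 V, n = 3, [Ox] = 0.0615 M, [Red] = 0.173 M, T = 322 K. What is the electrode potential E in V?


Apply the Nernst equation: E = E0 + (RT/nF)*ln([Ox]/[Red])
Step 1: RT/nF = 8.314*322/(3*96485) = 0.00924879 V
Step 2: [Ox]/[Red] = 0.0615/0.173 = 0.355491
Step 3: ln(0.355491) = -1.034255
Step 4: correction = 0.00924879 * -1.034255 = -0.01 V
E = 0.506 + -0.01 = 0.496 V

0.496 V


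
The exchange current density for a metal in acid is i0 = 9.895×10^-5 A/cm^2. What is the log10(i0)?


i0 = 9.895×10^-5 A/cm^2
log10(i0) = -4.005

-4.005


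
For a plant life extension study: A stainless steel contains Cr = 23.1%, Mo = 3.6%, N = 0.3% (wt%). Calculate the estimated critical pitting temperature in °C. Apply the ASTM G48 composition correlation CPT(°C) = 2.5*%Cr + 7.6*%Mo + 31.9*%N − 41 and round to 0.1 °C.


Apply the ASTM G48 empirical CPT estimate: CPT(°C) = 2.5*%Cr + 7.6*%Mo + 31.9*%N − 41
2.5*23.1 = 57.75; 7.6*3.6 = 27.36; 31.9*0.3 = 9.57
CPT = 57.75 + 27.36 + 9.57 − 41 = 53.68 °C
Rounded to 0.1 °C: CPT ≈ 53.7 °C

53.7 °C


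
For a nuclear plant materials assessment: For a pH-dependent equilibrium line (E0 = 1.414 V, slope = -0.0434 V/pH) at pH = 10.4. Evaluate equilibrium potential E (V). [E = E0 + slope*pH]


Apply the Pourbaix line equation: E = E0 + slope*pH
E = 1.414 + (-0.0434)*10.4 = 1.414 + (-0.45136) = 0.96264 V
Rounded to 3 decimal places: E = 0.963 V

0.963 V


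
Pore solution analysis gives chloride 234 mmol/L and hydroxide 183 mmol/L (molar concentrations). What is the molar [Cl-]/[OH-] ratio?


Threshold parameter = [Cl-] / [OH-] (molar basis; both in mmol/L, so units cancel)
Ratio = 234 / 183 = 1.28

1.28


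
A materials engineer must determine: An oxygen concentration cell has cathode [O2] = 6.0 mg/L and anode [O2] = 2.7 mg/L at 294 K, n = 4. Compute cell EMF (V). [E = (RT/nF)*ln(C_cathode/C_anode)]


Apply the Nernst concentration-cell relation: E = (RT/nF)*ln(C_cathode/C_anode)
RT/nF = 8.314*294/(4*96485) = 0.00633341 V
ln(6.0/2.7) = 0.79851
E = 0.00633341 * 0.79851 = 0.00506 V

0.00506 V


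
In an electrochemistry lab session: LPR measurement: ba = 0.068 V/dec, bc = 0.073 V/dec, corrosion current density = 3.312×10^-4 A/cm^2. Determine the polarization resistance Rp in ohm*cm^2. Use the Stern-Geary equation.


Apply the Stern-Geary equation: Rp = ba*bc / (2.303*icorr*(ba+bc))
ba*bc = 0.068*0.073 = 0.004964
ba+bc = 0.141; 2.303*icorr*(ba+bc) = 2.303*3.312×10^-4*0.141 = 1.0754826×10^-4
Rp = 0.004964 / 1.0754826×10^-4 = 46.2 ohm*cm^2

46.2 ohm*cm^2


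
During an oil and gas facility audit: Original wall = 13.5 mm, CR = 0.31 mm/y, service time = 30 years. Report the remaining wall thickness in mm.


Remaining wall = original − CR × time
t = 13.5 − 0.31*30 = 13.5 − 9.3 = 4.2 mm

4.2 mm


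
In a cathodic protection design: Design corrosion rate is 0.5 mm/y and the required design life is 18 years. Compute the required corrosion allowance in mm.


Corrosion allowance = CR × design life
CA = 0.5 * 18 = 9.0 mm

9.0 mm


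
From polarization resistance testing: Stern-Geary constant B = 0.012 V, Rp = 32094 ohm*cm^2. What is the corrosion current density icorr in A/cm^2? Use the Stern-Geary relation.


Apply the Stern-Geary relation: icorr = B / Rp
icorr = 0.012 / 32094 = 3.739×10^-7 A/cm^2

3.739×10^-7 A/cm^2


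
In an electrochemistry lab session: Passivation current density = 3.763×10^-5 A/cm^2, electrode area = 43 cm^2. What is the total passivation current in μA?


I = i_pass * A, then convert A → μA (×10^6)
I = 3.763×10^-5 * 43 * 10^6 = 1618.09 μA

1618.09 μA


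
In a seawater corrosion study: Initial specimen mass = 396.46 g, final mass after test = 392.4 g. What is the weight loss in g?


Weight loss = initial − final
WL = 396.46 − 392.4 = 4.06 g

4.06 g


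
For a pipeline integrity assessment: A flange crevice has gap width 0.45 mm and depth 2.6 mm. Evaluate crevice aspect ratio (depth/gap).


Aspect ratio = depth / gap
Ratio = 2.6 / 0.45 = 5.8

5.8


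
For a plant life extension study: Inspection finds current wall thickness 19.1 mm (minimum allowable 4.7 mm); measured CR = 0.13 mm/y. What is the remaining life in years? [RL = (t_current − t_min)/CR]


Apply the remaining-life relation: RL = (t_current − t_min) / CR
RL = (19.1 − 4.7) / 0.13 = 14.4 / 0.13 = 110.8 years

110.8 years


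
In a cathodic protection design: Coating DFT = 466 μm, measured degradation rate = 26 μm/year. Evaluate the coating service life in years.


Service life = thickness / degradation rate
Life = 466 / 26 = 17.9 years

17.9 years


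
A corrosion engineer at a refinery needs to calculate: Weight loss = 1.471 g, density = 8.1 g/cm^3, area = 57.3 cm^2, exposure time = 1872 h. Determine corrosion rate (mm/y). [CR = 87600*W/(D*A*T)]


Apply the mm/y weight-loss relation: CR = 87600 * W / (D * A * T)
Numerator: 87600 * 1.471 = 128859.6
Denominator: 8.1 * 57.3 * 1872 = 868851.36
CR = 128859.6 / 868851.36 = 0.14831 mm/y

0.14831 mm/y


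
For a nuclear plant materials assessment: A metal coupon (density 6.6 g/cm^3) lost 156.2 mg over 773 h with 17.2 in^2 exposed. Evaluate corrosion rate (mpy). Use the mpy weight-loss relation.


Apply the mpy weight-loss relation: CR = 534 * W / (D * A * T)
Numerator: 534 * 156.2 = 83410.8
Denominator: 6.6 * 17.2 * 773 = 87750.96
CR = 83410.8 / 87750.96 = 0.9505 mpy

0.9505 mpy


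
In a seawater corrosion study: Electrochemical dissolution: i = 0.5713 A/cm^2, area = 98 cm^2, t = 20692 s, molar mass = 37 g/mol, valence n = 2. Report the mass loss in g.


Apply Faraday's law: m = i*A*t*M / (n*F)
Total charge passed Q = i*A*t = 0.5713*98*20692 = 1158491.2808 C
m = Q*M/(n*F) = 1158491.2808*37/(2*96485) = 222.12871 g

222.12871 g


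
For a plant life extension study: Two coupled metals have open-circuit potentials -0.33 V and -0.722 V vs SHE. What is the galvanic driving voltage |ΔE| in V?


Driving voltage is the absolute potential difference.
|ΔE| = |-0.33 − (-0.722)| = 0.392 V

0.392 V


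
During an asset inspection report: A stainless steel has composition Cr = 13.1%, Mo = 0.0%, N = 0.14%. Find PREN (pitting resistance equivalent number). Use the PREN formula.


Apply the PREN formula: PREN = Cr + 3.3*Mo + 16*N
PREN = 13.1 + 3.3*0.0 + 16*0.14
PREN = 13.1 + 0.0 + 2.24 = 15.34

15.34


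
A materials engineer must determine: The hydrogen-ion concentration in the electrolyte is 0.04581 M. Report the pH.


pH = −log10[H+]
pH = −log10(0.04581) = 1.34

1.34


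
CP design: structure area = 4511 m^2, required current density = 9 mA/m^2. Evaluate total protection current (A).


I = area * current density, then convert mA → A (÷1000)
I = 4511 * 9 / 1000 = 40.6 A

40.6 A


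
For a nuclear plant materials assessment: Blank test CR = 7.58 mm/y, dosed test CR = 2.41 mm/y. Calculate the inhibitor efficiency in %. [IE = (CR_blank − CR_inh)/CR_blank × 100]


Apply the inhibitor-efficiency definition: IE = (CR_blank − CR_inh)/CR_blank × 100
IE = (7.58 − 2.41) / 7.58 × 100
IE = 5.17 / 7.58 × 100 = 68.2 %

68.2 %


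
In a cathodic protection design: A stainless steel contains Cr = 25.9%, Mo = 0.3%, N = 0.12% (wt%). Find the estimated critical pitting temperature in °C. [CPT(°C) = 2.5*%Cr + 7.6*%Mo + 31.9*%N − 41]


Apply the ASTM G48 empirical CPT estimate: CPT(°C) = 2.5*%Cr + 7.6*%Mo + 31.9*%N − 41
2.5*25.9 = 64.75; 7.6*0.3 = 2.28; 31.9*0.12 = 3.828
CPT = 64.75 + 2.28 + 3.828 − 41 = 29.858 °C
Rounded to 0.1 °C: CPT ≈ 29.9 °C

29.9 °C


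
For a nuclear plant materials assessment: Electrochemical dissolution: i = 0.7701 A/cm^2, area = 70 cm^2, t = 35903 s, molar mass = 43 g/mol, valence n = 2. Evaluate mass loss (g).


Apply Faraday's law: m = i*A*t*M / (n*F)
Total charge passed Q = i*A*t = 0.7701*70*35903 = 1935423.021 C
m = Q*M/(n*F) = 1935423.021*43/(2*96485) = 431.2753 g

431.2753 g


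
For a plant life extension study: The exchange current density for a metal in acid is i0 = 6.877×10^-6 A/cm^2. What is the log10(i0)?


i0 = 6.877×10^-6 A/cm^2
log10(i0) = -5.163

-5.163


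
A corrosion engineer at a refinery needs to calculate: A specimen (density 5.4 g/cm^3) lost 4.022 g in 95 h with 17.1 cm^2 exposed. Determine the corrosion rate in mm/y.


Apply the mm/y weight-loss relation: CR = 87600 * W / (D * A * T)
Numerator: 87600 * 4.022 = 352327.2
Denominator: 5.4 * 17.1 * 95 = 8772.3
CR = 352327.2 / 8772.3 = 40.163606 mm/y

40.163606 mm/y


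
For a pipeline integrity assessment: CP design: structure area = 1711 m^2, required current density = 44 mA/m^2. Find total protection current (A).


I = area * current density, then convert mA → A (÷1000)
I = 1711 * 44 / 1000 = 75.28 A

75.28 A


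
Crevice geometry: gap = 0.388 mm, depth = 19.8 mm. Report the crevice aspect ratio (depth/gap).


Aspect ratio = depth / gap
Ratio = 19.8 / 0.388 = 51.0

51.0


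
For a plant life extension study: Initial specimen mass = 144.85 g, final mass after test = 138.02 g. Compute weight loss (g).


Weight loss = initial − final
WL = 144.85 − 138.02 = 6.83 g

6.83 g


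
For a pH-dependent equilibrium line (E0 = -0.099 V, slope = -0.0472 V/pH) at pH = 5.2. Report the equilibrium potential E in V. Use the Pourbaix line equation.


Apply the Pourbaix line equation: E = E0 + slope*pH
E = -0.099 + (-0.0472)*5.2 = -0.099 + (-0.24544) = -0.34444 V
Rounded to 3 decimal places: E = -0.344 V

-0.344 V


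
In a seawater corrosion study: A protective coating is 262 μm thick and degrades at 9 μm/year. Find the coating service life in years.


Service life = thickness / degradation rate
Life = 262 / 9 = 29.1 years

29.1 years


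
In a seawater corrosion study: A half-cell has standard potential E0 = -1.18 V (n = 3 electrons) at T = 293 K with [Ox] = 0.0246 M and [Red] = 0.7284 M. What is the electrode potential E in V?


Apply the Nernst equation: E = E0 + (RT/nF)*ln([Ox]/[Red])
Step 1: RT/nF = 8.314*293/(3*96485) = 0.00841582 V
Step 2: [Ox]/[Red] = 0.0246/0.7284 = 0.033773
Step 3: ln(0.033773) = -3.388094
Step 4: correction = 0.00841582 * -3.388094 = -0.029 V
E = -1.18 + -0.029 = -1.209 V

-1.209 V


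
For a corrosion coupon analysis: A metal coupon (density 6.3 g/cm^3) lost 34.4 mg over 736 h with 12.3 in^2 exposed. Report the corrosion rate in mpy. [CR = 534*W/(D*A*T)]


Apply the mpy weight-loss relation: CR = 534 * W / (D * A * T)
Numerator: 534 * 34.4 = 18369.6
Denominator: 6.3 * 12.3 * 736 = 57032.64
CR = 18369.6 / 57032.64 = 0.322 mpy

0.322 mpy


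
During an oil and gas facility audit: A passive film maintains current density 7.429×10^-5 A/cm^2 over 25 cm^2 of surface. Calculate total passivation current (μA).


I = i_pass * A, then convert A → μA (×10^6)
I = 7.429×10^-5 * 25 * 10^6 = 1857.25 μA

1857.25 μA


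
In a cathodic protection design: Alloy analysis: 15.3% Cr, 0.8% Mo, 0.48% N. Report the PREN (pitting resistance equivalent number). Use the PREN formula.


Apply the PREN formula: PREN = Cr + 3.3*Mo + 16*N
PREN = 15.3 + 3.3*0.8 + 16*0.48
PREN = 15.3 + 2.64 + 7.68 = 25.62

25.62


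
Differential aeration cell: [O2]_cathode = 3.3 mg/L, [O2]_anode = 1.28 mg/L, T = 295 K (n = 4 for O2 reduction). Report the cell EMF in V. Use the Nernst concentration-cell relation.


Apply the Nernst concentration-cell relation: E = (RT/nF)*ln(C_cathode/C_anode)
RT/nF = 8.314*295/(4*96485) = 0.00635495 V
ln(3.3/1.28) = 0.94706
E = 0.00635495 * 0.94706 = 0.00602 V

0.00602 V


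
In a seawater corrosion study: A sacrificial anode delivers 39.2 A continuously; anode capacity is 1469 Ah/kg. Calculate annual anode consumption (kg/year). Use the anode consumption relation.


Annual consumption = current * hours per year / capacity
Rate = 39.2 * 8760 / 1469 = 233.8 kg/year

233.8 kg/year


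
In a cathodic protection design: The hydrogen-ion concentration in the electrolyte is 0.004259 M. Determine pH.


pH = −log10[H+]
pH = −log10(0.004259) = 2.37

2.37


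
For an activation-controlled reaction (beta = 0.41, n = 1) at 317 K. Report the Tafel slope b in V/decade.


Apply the Tafel slope relation: b = 2.303*R*T/(beta*n*F)
Numerator: 2.303 * 8.314 * 317 = 6069.64
Denominator: 0.41 * 1 * 96485 = 39558.85
b = 6069.64 / 39558.85 = 0.153 V/decade

0.153 V/decade


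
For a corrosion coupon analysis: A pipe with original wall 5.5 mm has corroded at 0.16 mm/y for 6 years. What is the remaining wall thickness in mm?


Remaining wall = original − CR × time
t = 5.5 − 0.16*6 = 5.5 − 0.96 = 4.54 mm

4.54 mm


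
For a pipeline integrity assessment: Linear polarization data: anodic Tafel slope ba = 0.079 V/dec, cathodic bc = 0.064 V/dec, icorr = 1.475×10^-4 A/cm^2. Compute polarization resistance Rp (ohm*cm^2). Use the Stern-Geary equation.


Apply the Stern-Geary equation: Rp = ba*bc / (2.303*icorr*(ba+bc))
ba*bc = 0.079*0.064 = 0.005056
ba+bc = 0.143; 2.303*icorr*(ba+bc) = 2.303*1.475×10^-4*0.143 = 4.8576027×10^-5
Rp = 0.005056 / 4.8576027×10^-5 = 104.08 ohm*cm^2

104.08 ohm*cm^2


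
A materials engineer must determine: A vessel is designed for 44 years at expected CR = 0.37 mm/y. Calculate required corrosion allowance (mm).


Corrosion allowance = CR × design life
CA = 0.37 * 44 = 16.28 mm

16.28 mm


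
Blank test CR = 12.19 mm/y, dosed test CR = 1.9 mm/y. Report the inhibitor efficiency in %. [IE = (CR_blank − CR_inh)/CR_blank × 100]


Apply the inhibitor-efficiency definition: IE = (CR_blank − CR_inh)/CR_blank × 100
IE = (12.19 − 1.9) / 12.19 × 100
IE = 10.29 / 12.19 × 100 = 84.4 %

84.4 %


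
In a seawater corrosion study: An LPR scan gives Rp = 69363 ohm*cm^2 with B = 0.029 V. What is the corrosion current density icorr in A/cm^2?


Apply the Stern-Geary relation: icorr = B / Rp
icorr = 0.029 / 69363 = 4.181×10^-7 A/cm^2

4.181×10^-7 A/cm^2


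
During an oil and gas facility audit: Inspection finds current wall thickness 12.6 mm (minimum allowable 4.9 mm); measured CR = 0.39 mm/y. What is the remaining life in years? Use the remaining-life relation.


Apply the remaining-life relation: RL = (t_current − t_min) / CR
RL = (12.6 − 4.9) / 0.39 = 7.7 / 0.39 = 19.7 years

19.7 years


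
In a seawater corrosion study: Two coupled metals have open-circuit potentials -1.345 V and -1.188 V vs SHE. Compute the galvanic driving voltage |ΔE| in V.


Driving voltage is the absolute potential difference.
|ΔE| = |-1.345 − (-1.188)| = 0.157 V

0.157 V


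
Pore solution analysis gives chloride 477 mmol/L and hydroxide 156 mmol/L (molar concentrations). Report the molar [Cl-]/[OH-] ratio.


Threshold parameter = [Cl-] / [OH-] (molar basis; both in mmol/L, so units cancel)
Ratio = 477 / 156 = 3.06

3.06


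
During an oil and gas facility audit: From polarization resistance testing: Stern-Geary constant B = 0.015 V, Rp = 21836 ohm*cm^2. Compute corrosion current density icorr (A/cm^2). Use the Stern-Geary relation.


Apply the Stern-Geary relation: icorr = B / Rp
icorr = 0.015 / 21836 = 6.869×10^-7 A/cm^2

6.869×10^-7 A/cm^2


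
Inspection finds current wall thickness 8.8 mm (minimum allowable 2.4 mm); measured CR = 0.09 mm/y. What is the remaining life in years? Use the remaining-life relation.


Apply the remaining-life relation: RL = (t_current − t_min) / CR
RL = (8.8 − 2.4) / 0.09 = 6.4 / 0.09 = 71.1 years

71.1 years


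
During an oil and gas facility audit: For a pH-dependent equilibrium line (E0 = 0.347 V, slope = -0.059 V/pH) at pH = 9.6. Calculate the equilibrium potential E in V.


Apply the Pourbaix line equation: E = E0 + slope*pH
E = 0.347 + (-0.059)*9.6 = 0.347 + (-0.5664) = -0.2194 V
Rounded to 4 decimal places: E = -0.2194 V

-0.2194 V


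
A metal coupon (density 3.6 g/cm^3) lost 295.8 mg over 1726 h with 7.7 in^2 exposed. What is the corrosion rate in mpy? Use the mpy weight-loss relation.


Apply the mpy weight-loss relation: CR = 534 * W / (D * A * T)
Numerator: 534 * 295.8 = 157957.2
Denominator: 3.6 * 7.7 * 1726 = 47844.72
CR = 157957.2 / 47844.72 = 3.301 mpy

3.301 mpy


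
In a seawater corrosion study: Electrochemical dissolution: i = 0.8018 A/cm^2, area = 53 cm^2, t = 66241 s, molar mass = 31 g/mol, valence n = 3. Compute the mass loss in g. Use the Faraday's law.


Apply Faraday's law: m = i*A*t*M / (n*F)
Total charge passed Q = i*A*t = 0.8018*53*66241 = 2814937.7914 C
m = Q*M/(n*F) = 2814937.7914*31/(3*96485) = 301.47371 g

301.47371 g


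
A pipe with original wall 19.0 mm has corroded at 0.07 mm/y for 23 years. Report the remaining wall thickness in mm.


Remaining wall = original − CR × time
t = 19.0 − 0.07*23 = 19.0 − 1.61 = 17.39 mm

17.39 mm


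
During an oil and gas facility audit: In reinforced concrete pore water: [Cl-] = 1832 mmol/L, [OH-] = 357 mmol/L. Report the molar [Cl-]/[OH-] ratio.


Threshold parameter = [Cl-] / [OH-] (molar basis; both in mmol/L, so units cancel)
Ratio = 1832 / 357 = 5.13

5.13


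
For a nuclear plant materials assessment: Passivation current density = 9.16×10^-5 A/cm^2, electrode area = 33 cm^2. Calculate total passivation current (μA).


I = i_pass * A, then convert A → μA (×10^6)
I = 9.16×10^-5 * 33 * 10^6 = 3022.8 μA

3022.8 μA


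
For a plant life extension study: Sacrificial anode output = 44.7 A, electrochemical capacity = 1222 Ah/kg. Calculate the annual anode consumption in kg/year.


Annual consumption = current * hours per year / capacity
Rate = 44.7 * 8760 / 1222 = 320.4 kg/year

320.4 kg/year


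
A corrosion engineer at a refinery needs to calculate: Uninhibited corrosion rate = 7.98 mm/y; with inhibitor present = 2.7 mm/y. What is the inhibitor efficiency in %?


Apply the inhibitor-efficiency definition: IE = (CR_blank − CR_inh)/CR_blank × 100
IE = (7.98 − 2.7) / 7.98 × 100
IE = 5.28 / 7.98 × 100 = 66.2 %

66.2 %


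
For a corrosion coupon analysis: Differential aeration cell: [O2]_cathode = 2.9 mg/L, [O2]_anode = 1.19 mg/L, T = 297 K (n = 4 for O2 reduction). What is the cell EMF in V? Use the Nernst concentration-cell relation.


Apply the Nernst concentration-cell relation: E = (RT/nF)*ln(C_cathode/C_anode)
RT/nF = 8.314*297/(4*96485) = 0.00639804 V
ln(2.9/1.19) = 0.89076
E = 0.00639804 * 0.89076 = 0.0057 V

0.0057 V


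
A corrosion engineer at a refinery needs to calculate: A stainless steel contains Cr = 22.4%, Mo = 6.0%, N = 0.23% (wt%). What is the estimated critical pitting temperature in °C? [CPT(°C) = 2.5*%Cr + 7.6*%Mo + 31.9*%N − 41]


Apply the ASTM G48 empirical CPT estimate: CPT(°C) = 2.5*%Cr + 7.6*%Mo + 31.9*%N − 41
2.5*22.4 = 56; 7.6*6.0 = 45.6; 31.9*0.23 = 7.337
CPT = 56 + 45.6 + 7.337 − 41 = 67.937 °C
Rounded to 0.1 °C: CPT ≈ 67.9 °C

67.9 °C


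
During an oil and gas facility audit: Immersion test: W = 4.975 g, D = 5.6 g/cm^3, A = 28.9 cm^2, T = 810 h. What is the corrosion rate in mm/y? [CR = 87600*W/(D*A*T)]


Apply the mm/y weight-loss relation: CR = 87600 * W / (D * A * T)
Numerator: 87600 * 4.975 = 435810.0
Denominator: 5.6 * 28.9 * 810 = 131090.4
CR = 435810.0 / 131090.4 = 3.3245 mm/y

3.3245 mm/y


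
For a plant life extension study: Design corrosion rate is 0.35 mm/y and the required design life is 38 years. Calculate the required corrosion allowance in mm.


Corrosion allowance = CR × design life
CA = 0.35 * 38 = 13.3 mm

13.3 mm


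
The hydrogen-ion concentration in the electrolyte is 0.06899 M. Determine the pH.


pH = −log10[H+]
pH = −log10(0.06899) = 1.16

1.16


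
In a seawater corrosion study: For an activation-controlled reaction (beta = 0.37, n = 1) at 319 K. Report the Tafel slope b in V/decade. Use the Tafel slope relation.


Apply the Tafel slope relation: b = 2.303*R*T/(beta*n*F)
Numerator: 2.303 * 8.314 * 319 = 6107.94
Denominator: 0.37 * 1 * 96485 = 35699.45
b = 6107.94 / 35699.45 = 0.171 V/decade

0.171 V/decade


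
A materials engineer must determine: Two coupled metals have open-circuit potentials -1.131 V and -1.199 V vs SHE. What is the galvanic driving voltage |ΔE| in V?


Driving voltage is the absolute potential difference.
|ΔE| = |-1.131 − (-1.199)| = 0.068 V

0.068 V


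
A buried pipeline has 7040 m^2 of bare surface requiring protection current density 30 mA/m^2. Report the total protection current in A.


I = area * current density, then convert mA → A (÷1000)
I = 7040 * 30 / 1000 = 211.2 A

211.2 A


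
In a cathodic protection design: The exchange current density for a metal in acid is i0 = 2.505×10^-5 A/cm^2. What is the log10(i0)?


i0 = 2.505×10^-5 A/cm^2
log10(i0) = -4.601

-4.601


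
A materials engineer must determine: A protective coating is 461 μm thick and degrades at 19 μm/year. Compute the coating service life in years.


Service life = thickness / degradation rate
Life = 461 / 19 = 24.3 years

24.3 years


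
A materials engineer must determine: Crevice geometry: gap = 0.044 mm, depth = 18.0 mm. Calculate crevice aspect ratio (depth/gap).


Aspect ratio = depth / gap
Ratio = 18.0 / 0.044 = 409.1

409.1


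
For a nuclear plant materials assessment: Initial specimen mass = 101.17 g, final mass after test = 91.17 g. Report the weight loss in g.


Weight loss = initial − final
WL = 101.17 − 91.17 = 10.0 g

10.0 g


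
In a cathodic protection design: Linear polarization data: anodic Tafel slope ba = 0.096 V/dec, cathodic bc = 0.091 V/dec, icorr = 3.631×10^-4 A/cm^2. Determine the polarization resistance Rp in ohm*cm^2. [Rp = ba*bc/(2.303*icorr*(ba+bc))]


Apply the Stern-Geary equation: Rp = ba*bc / (2.303*icorr*(ba+bc))
ba*bc = 0.096*0.091 = 0.008736
ba+bc = 0.187; 2.303*icorr*(ba+bc) = 2.303*3.631×10^-4*0.187 = 1.5637301×10^-4
Rp = 0.008736 / 1.5637301×10^-4 = 55.87 ohm*cm^2

55.87 ohm*cm^2


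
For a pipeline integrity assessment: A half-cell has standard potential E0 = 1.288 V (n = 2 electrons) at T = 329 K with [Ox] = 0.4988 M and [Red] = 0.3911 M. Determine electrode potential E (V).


Apply the Nernst equation: E = E0 + (RT/nF)*ln([Ox]/[Red])
Step 1: RT/nF = 8.314*329/(2*96485) = 0.01417477 V
Step 2: [Ox]/[Red] = 0.4988/0.3911 = 1.275377
Step 3: ln(1.275377) = 0.243242
Step 4: correction = 0.01417477 * 0.243242 = 0.0034 V
E = 1.288 + 0.0034 = 1.2914 V

1.2914 V


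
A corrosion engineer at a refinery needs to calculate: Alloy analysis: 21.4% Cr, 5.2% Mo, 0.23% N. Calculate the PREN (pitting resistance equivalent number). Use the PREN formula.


Apply the PREN formula: PREN = Cr + 3.3*Mo + 16*N
PREN = 21.4 + 3.3*5.2 + 16*0.23
PREN = 21.4 + 17.16 + 3.68 = 42.24

42.24


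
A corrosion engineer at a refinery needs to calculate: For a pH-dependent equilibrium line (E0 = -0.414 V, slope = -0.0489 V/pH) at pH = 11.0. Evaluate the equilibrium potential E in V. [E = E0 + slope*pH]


Apply the Pourbaix line equation: E = E0 + slope*pH
E = -0.414 + (-0.0489)*11.0 = -0.414 + (-0.5379) = -0.9519 V
Rounded to 3 decimal places: E = -0.952 V

-0.952 V


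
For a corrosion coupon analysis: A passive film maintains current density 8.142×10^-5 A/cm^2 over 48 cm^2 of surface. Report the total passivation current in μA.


I = i_pass * A, then convert A → μA (×10^6)
I = 8.142×10^-5 * 48 * 10^6 = 3908.16 μA

3908.16 μA


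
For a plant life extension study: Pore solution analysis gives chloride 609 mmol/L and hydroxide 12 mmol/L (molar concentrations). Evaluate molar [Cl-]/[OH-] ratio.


Threshold parameter = [Cl-] / [OH-] (molar basis; both in mmol/L, so units cancel)
Ratio = 609 / 12 = 50.75

50.75


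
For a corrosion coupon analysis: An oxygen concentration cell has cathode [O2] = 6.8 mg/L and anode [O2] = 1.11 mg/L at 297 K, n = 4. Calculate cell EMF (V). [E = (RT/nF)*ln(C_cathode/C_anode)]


Apply the Nernst concentration-cell relation: E = (RT/nF)*ln(C_cathode/C_anode)
RT/nF = 8.314*297/(4*96485) = 0.00639804 V
ln(6.8/1.11) = 1.81256
E = 0.00639804 * 1.81256 = 0.0116 V

0.0116 V


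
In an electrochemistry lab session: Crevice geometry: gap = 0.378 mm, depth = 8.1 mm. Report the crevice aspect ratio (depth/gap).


Aspect ratio = depth / gap
Ratio = 8.1 / 0.378 = 21.4

21.4


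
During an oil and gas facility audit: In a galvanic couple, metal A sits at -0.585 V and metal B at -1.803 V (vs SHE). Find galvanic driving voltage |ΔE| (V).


Driving voltage is the absolute potential difference.
|ΔE| = |-0.585 − (-1.803)| = 1.218 V

1.218 V


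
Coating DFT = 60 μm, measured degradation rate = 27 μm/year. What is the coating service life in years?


Service life = thickness / degradation rate
Life = 60 / 27 = 2.2 years

2.2 years


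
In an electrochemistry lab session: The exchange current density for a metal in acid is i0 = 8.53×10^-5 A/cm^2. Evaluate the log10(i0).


i0 = 8.53×10^-5 A/cm^2
log10(i0) = -4.069

-4.069


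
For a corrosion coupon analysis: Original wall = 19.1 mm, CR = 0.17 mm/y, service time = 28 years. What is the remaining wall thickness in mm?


Remaining wall = original − CR × time
t = 19.1 − 0.17*28 = 19.1 − 4.76 = 14.34 mm

14.34 mm


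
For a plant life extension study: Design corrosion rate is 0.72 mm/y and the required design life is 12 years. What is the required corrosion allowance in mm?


Corrosion allowance = CR × design life
CA = 0.72 * 12 = 8.64 mm

8.64 mm


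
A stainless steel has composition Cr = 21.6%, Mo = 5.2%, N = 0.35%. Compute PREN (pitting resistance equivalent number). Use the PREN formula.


Apply the PREN formula: PREN = Cr + 3.3*Mo + 16*N
PREN = 21.6 + 3.3*5.2 + 16*0.35
PREN = 21.6 + 17.16 + 5.6 = 44.36

44.36


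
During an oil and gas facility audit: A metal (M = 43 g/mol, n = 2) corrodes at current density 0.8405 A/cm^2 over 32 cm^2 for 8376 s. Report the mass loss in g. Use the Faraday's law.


Apply Faraday's law: m = i*A*t*M / (n*F)
Total charge passed Q = i*A*t = 0.8405*32*8376 = 225280.896 C
m = Q*M/(n*F) = 225280.896*43/(2*96485) = 50.2 g

50.2 g


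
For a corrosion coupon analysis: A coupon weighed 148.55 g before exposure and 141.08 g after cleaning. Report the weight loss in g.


Weight loss = initial − final
WL = 148.55 − 141.08 = 7.47 g

7.47 g


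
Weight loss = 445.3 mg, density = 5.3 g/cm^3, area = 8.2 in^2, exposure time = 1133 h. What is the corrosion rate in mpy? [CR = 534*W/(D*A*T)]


Apply the mpy weight-loss relation: CR = 534 * W / (D * A * T)
Numerator: 534 * 445.3 = 237790.2
Denominator: 5.3 * 8.2 * 1133 = 49240.18
CR = 237790.2 / 49240.18 = 4.82919 mpy

4.82919 mpy


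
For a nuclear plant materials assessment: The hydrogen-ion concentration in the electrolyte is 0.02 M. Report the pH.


pH = −log10[H+]
pH = −log10(0.02) = 1.7

1.7


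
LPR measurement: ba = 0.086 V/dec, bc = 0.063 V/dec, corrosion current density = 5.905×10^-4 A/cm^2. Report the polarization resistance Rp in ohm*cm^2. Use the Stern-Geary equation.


Apply the Stern-Geary equation: Rp = ba*bc / (2.303*icorr*(ba+bc))
ba*bc = 0.086*0.063 = 0.005418
ba+bc = 0.149; 2.303*icorr*(ba+bc) = 2.303*5.905×10^-4*0.149 = 2.026283×10^-4
Rp = 0.005418 / 2.026283×10^-4 = 26.74 ohm*cm^2

26.74 ohm*cm^2


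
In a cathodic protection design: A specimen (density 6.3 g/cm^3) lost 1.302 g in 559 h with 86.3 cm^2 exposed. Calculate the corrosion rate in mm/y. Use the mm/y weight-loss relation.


Apply the mm/y weight-loss relation: CR = 87600 * W / (D * A * T)
Numerator: 87600 * 1.302 = 114055.2
Denominator: 6.3 * 86.3 * 559 = 303922.71
CR = 114055.2 / 303922.71 = 0.3753 mm/y

0.3753 mm/y


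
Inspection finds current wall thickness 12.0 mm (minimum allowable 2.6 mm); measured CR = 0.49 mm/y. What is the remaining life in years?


Apply the remaining-life relation: RL = (t_current − t_min) / CR
RL = (12.0 − 2.6) / 0.49 = 9.4 / 0.49 = 19.2 years

19.2 years


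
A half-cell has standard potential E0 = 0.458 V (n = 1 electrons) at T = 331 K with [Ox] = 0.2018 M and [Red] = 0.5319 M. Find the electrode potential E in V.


Apply the Nernst equation: E = E0 + (RT/nF)*ln([Ox]/[Red])
Step 1: RT/nF = 8.314*331/(1*96485) = 0.02852188 V
Step 2: [Ox]/[Red] = 0.2018/0.5319 = 0.379395
Step 3: ln(0.379395) = -0.969177
Step 4: correction = 0.02852188 * -0.969177 = -0.0276 V
E = 0.458 + -0.0276 = 0.4304 V

0.4304 V


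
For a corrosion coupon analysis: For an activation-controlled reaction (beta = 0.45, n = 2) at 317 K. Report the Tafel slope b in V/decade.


Apply the Tafel slope relation: b = 2.303*R*T/(beta*n*F)
Numerator: 2.303 * 8.314 * 317 = 6069.64
Denominator: 0.45 * 2 * 96485 = 86836.5
b = 6069.64 / 86836.5 = 0.07 V/decade

0.07 V/decade


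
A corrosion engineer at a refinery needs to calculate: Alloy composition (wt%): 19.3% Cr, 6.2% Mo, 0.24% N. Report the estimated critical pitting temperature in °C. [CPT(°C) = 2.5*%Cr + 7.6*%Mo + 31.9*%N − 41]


Apply the ASTM G48 empirical CPT estimate: CPT(°C) = 2.5*%Cr + 7.6*%Mo + 31.9*%N − 41
2.5*19.3 = 48.25; 7.6*6.2 = 47.12; 31.9*0.24 = 7.656
CPT = 48.25 + 47.12 + 7.656 − 41 = 62.026 °C
Rounded to 0.1 °C: CPT ≈ 62.0 °C

62.0 °C


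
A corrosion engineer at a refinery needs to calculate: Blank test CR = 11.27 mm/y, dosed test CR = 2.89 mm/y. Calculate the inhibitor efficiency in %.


Apply the inhibitor-efficiency definition: IE = (CR_blank − CR_inh)/CR_blank × 100
IE = (11.27 − 2.89) / 11.27 × 100
IE = 8.38 / 11.27 × 100 = 74.4 %

74.4 %


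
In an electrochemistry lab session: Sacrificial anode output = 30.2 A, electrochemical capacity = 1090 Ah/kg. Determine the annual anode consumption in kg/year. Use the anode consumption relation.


Annual consumption = current * hours per year / capacity
Rate = 30.2 * 8760 / 1090 = 242.7 kg/year

242.7 kg/year


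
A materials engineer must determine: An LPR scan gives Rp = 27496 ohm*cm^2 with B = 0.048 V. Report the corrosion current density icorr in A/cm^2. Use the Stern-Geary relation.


Apply the Stern-Geary relation: icorr = B / Rp
icorr = 0.048 / 27496 = 1.746×10^-6 A/cm^2

1.746×10^-6 A/cm^2


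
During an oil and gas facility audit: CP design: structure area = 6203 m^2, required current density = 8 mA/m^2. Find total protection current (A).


I = area * current density, then convert mA → A (÷1000)
I = 6203 * 8 / 1000 = 49.62 A

49.62 A


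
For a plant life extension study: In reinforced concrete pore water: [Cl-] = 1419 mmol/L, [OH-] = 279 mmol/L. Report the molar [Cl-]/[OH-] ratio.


Threshold parameter = [Cl-] / [OH-] (molar basis; both in mmol/L, so units cancel)
Ratio = 1419 / 279 = 5.09

5.09


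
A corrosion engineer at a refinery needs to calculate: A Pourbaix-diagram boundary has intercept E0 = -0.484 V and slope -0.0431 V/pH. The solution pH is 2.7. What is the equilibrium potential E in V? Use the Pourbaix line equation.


Apply the Pourbaix line equation: E = E0 + slope*pH
E = -0.484 + (-0.0431)*2.7 = -0.484 + (-0.11637) = -0.60037 V
Rounded to 3 decimal places: E = -0.600 V

-0.600 V


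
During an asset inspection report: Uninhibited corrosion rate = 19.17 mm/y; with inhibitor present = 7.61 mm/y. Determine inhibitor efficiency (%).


Apply the inhibitor-efficiency definition: IE = (CR_blank − CR_inh)/CR_blank × 100
IE = (19.17 − 7.61) / 19.17 × 100
IE = 11.56 / 19.17 × 100 = 60.3 %

60.3 %


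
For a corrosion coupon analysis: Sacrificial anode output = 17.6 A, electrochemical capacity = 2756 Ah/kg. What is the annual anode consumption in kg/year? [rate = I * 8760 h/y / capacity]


Annual consumption = current * hours per year / capacity
Rate = 17.6 * 8760 / 2756 = 55.9 kg/year

55.9 kg/year


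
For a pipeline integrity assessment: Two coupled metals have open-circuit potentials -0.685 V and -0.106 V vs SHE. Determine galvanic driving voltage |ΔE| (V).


Driving voltage is the absolute potential difference.
|ΔE| = |-0.685 − (-0.106)| = 0.579 V

0.579 V


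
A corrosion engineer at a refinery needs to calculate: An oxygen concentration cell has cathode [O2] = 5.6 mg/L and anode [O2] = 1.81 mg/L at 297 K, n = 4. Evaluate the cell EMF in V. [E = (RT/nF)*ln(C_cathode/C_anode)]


Apply the Nernst concentration-cell relation: E = (RT/nF)*ln(C_cathode/C_anode)
RT/nF = 8.314*297/(4*96485) = 0.00639804 V
ln(5.6/1.81) = 1.12944
E = 0.00639804 * 1.12944 = 0.00723 V

0.00723 V


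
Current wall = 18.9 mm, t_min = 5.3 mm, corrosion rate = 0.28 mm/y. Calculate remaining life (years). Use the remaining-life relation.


Apply the remaining-life relation: RL = (t_current − t_min) / CR
RL = (18.9 − 5.3) / 0.28 = 13.6 / 0.28 = 48.6 years

48.6 years


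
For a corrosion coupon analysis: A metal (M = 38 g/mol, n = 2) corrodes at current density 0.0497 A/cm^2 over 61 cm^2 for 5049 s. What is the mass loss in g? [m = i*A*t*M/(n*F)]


Apply Faraday's law: m = i*A*t*M / (n*F)
Total charge passed Q = i*A*t = 0.0497*61*5049 = 15307.0533 C
m = Q*M/(n*F) = 15307.0533*38/(2*96485) = 3.0143 g

3.0143 g


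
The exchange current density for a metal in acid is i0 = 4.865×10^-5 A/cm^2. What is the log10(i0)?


i0 = 4.865×10^-5 A/cm^2
log10(i0) = -4.313

-4.313


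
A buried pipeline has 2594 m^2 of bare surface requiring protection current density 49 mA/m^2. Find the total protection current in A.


I = area * current density, then convert mA → A (÷1000)
I = 2594 * 49 / 1000 = 127.11 A

127.11 A


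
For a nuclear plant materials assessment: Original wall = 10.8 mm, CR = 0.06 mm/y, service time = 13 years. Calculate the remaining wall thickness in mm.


Remaining wall = original − CR × time
t = 10.8 − 0.06*13 = 10.8 − 0.78 = 10.02 mm

10.02 mm


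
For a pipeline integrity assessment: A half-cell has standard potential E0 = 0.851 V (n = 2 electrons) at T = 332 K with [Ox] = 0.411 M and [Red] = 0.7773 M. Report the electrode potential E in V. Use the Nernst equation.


Apply the Nernst equation: E = E0 + (RT/nF)*ln([Ox]/[Red])
Step 1: RT/nF = 8.314*332/(2*96485) = 0.01430403 V
Step 2: [Ox]/[Red] = 0.411/0.7773 = 0.528753
Step 3: ln(0.528753) = -0.637234
Step 4: correction = 0.01430403 * -0.637234 = -0.009 V
E = 0.851 + -0.009 = 0.842 V

0.842 V


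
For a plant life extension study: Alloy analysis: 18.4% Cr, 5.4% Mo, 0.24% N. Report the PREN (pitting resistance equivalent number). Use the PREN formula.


Apply the PREN formula: PREN = Cr + 3.3*Mo + 16*N
PREN = 18.4 + 3.3*5.4 + 16*0.24
PREN = 18.4 + 17.82 + 3.84 = 40.06

40.06


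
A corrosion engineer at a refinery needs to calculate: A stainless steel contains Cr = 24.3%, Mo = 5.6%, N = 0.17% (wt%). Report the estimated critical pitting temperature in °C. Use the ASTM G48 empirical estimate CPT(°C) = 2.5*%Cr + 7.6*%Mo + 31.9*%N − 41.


Apply the ASTM G48 empirical CPT estimate: CPT(°C) = 2.5*%Cr + 7.6*%Mo + 31.9*%N − 41
2.5*24.3 = 60.75; 7.6*5.6 = 42.56; 31.9*0.17 = 5.423
CPT = 60.75 + 42.56 + 5.423 − 41 = 67.733 °C
Rounded to 0.1 °C: CPT ≈ 67.7 °C

67.7 °C


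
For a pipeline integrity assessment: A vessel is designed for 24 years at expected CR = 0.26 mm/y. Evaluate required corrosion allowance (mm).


Corrosion allowance = CR × design life
CA = 0.26 * 24 = 6.24 mm

6.24 mm


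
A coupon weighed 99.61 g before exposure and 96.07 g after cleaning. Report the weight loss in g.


Weight loss = initial − final
WL = 99.61 − 96.07 = 3.54 g

3.54 g


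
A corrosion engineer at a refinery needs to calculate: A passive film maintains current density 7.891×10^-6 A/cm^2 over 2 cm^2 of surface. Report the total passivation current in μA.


I = i_pass * A, then convert A → μA (×10^6)
I = 7.891×10^-6 * 2 * 10^6 = 15.78 μA

15.78 μA


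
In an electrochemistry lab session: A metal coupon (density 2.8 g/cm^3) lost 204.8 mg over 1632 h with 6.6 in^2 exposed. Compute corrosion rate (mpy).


Apply the mpy weight-loss relation: CR = 534 * W / (D * A * T)
Numerator: 534 * 204.8 = 109363.2
Denominator: 2.8 * 6.6 * 1632 = 30159.36
CR = 109363.2 / 30159.36 = 3.626 mpy

3.626 mpy
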